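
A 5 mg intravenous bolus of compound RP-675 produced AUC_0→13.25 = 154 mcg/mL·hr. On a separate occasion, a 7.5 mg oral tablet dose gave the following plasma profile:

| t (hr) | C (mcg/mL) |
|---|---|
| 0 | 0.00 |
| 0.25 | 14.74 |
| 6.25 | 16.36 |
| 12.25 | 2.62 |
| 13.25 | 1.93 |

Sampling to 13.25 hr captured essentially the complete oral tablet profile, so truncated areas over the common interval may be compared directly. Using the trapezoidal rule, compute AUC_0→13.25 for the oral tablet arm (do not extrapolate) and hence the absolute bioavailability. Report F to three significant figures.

F = 0.668

Trapezoidal AUC_0→13.25 (oral tablet):
  [0→0.25]: (0.00+14.74)/2 × 0.25 = 1.8425
  [0.25→6.25]: (14.74+16.36)/2 × 6 = 93.3
  [6.25→12.25]: (16.36+2.62)/2 × 6 = 56.94
  [12.25→13.25]: (2.62+1.93)/2 × 1 = 2.275
  Sum = 154.3575 mcg/mL·hr
F = (AUC_ev/D_ev)/(AUC_iv/D_iv) = (154.3575/7.5)/(154/5) = 20.581/30.8 = 0.6682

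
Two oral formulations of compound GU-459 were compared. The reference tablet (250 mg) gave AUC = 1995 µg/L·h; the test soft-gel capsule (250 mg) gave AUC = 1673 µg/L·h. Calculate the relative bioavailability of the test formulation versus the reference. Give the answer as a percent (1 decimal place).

F_rel = 83.9%

F_rel = (AUC_test/D_test) / (AUC_ref/D_ref)
      = (1673/250) / (1995/250)
      = 6.692 / 7.98 = 0.8386 = 83.86%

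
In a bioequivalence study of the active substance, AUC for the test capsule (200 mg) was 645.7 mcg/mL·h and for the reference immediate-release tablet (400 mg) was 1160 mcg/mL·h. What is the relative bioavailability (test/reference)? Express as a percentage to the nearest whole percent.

F_rel = (AUC_test/D_test) / (AUC_ref/D_ref)
      = (645.7/200) / (1160/400)
      = 3.2285 / 2.9 = 1.1133 = 111.33%

F_rel = 111%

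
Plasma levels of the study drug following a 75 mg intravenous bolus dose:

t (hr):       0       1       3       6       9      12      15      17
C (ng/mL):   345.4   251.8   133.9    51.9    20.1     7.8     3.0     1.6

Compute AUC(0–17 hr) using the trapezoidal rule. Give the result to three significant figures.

AUC = 1130 ng/mL·hr

Trapezoidal AUC_0→17:
  [0→1]: (345.4+251.8)/2 × 1 = 298.6
  [1→3]: (251.8+133.9)/2 × 2 = 385.7
  [3→6]: (133.9+51.9)/2 × 3 = 278.7
  [6→9]: (51.9+20.1)/2 × 3 = 108.0
  [9→12]: (20.1+7.8)/2 × 3 = 41.85
  [12→15]: (7.8+3.0)/2 × 3 = 16.2
  [15→17]: (3.0+1.6)/2 × 2 = 4.6
  Sum = 1133.65 ng/mL·hr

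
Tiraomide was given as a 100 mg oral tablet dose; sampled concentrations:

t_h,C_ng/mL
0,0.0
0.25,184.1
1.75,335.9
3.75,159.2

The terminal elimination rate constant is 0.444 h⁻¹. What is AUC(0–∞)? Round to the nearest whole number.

Trapezoidal AUC_0→3.75:
  [0→0.25]: (0.0+184.1)/2 × 0.25 = 23.0125
  [0.25→1.75]: (184.1+335.9)/2 × 1.5 = 390.0
  [1.75→3.75]: (335.9+159.2)/2 × 2 = 495.1
  Sum = 908.1125 ng/mL·h
Extrapolated tail: C_last / k_e = 159.2 / 0.444 = 358.559
AUC_0→∞ = 908.1125 + 358.559 = 1266.6715 ng/mL·h

AUC = 1267 ng/mL·h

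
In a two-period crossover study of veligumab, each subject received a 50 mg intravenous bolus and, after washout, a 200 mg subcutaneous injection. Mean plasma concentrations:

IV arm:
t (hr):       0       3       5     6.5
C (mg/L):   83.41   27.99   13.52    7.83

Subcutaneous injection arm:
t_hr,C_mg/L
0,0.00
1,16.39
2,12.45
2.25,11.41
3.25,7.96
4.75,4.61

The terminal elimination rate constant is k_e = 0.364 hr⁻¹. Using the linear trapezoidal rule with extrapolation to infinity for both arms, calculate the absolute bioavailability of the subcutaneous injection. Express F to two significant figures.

F = 0.058

Trapezoidal AUC_0→6.5 (IV):
  [0→3]: (83.41+27.99)/2 × 3 = 167.1
  [3→5]: (27.99+13.52)/2 × 2 = 41.51
  [5→6.5]: (13.52+7.83)/2 × 1.5 = 16.0125
  Sum = 224.6225 mg/L·hr
IV tail: 7.83/0.364 = 21.511; AUC_iv,0→∞ = 224.6225 + 21.511 = 246.1335 mg/L·hr
Trapezoidal AUC_0→4.75 (subcutaneous injection):
  [0→1]: (0.00+16.39)/2 × 1 = 8.195
  [1→2]: (16.39+12.45)/2 × 1 = 14.42
  [2→2.25]: (12.45+11.41)/2 × 0.25 = 2.9825
  [2.25→3.25]: (11.41+7.96)/2 × 1 = 9.685
  [3.25→4.75]: (7.96+4.61)/2 × 1.5 = 9.4275
  Sum = 44.71 mg/L·hr
subcutaneous injection tail: 4.61/0.364 = 12.665; AUC_ev,0→∞ = 44.71 + 12.665 = 57.375 mg/L·hr
F = (AUC_ev/D_ev)/(AUC_iv/D_iv) = (57.375/200)/(246.1335/50) = 0.286875/4.92267 = 0.0583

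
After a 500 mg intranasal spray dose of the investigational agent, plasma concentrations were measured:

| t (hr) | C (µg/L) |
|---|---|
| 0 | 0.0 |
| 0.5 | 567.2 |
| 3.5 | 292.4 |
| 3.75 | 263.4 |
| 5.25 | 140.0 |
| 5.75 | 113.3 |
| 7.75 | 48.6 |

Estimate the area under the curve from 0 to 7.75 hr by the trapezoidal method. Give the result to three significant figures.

AUC = 2030 µg/L·hr

Trapezoidal AUC_0→7.75:
  [0→0.5]: (0.0+567.2)/2 × 0.5 = 141.8
  [0.5→3.5]: (567.2+292.4)/2 × 3 = 1289.4
  [3.5→3.75]: (292.4+263.4)/2 × 0.25 = 69.475
  [3.75→5.25]: (263.4+140.0)/2 × 1.5 = 302.55
  [5.25→5.75]: (140.0+113.3)/2 × 0.5 = 63.325
  [5.75→7.75]: (113.3+48.6)/2 × 2 = 161.9
  Sum = 2028.45 µg/L·hr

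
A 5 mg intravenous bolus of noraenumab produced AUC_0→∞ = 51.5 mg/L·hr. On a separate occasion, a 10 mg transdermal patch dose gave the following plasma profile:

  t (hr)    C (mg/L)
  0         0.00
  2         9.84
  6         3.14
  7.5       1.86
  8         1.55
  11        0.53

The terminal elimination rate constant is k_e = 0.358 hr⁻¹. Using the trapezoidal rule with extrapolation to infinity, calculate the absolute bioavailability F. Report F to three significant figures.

Trapezoidal AUC_0→11 (transdermal patch):
  [0→2]: (0.00+9.84)/2 × 2 = 9.84
  [2→6]: (9.84+3.14)/2 × 4 = 25.96
  [6→7.5]: (3.14+1.86)/2 × 1.5 = 3.75
  [7.5→8]: (1.86+1.55)/2 × 0.5 = 0.8525
  [8→11]: (1.55+0.53)/2 × 3 = 3.12
  Sum = 43.5225 mg/L·hr
Tail: C_last/k_e = 0.53/0.358 = 1.480
AUC_0→∞ (transdermal patch) = 43.5225 + 1.480 = 45.0025 mg/L·hr
F = (AUC_ev/D_ev)/(AUC_iv/D_iv) = (45.0025/10)/(51.5/5) = 4.50025/10.3 = 0.4369

F = 0.437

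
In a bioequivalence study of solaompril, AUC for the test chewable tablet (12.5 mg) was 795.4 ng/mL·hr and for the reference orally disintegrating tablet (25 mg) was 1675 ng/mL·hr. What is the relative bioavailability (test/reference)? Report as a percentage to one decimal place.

F_rel = 95.0%

F_rel = (AUC_test/D_test) / (AUC_ref/D_ref)
      = (795.4/12.5) / (1675/25)
      = 63.632 / 67 = 0.9497 = 94.97%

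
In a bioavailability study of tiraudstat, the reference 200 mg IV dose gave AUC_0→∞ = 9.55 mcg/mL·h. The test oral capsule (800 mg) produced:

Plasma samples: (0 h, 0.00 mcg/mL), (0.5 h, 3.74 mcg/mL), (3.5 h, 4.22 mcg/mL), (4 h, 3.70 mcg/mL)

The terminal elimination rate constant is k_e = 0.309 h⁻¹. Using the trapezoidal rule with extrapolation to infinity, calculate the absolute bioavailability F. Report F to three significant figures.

F = 0.702

Trapezoidal AUC_0→4 (oral capsule):
  [0→0.5]: (0.00+3.74)/2 × 0.5 = 0.935
  [0.5→3.5]: (3.74+4.22)/2 × 3 = 11.94
  [3.5→4]: (4.22+3.70)/2 × 0.5 = 1.98
  Sum = 14.855 mcg/mL·h
Tail: C_last/k_e = 3.70/0.309 = 11.974
AUC_0→∞ (oral capsule) = 14.855 + 11.974 = 26.829 mcg/mL·h
F = (AUC_ev/D_ev)/(AUC_iv/D_iv) = (26.829/800)/(9.55/200) = 0.03353625/0.04775 = 0.7023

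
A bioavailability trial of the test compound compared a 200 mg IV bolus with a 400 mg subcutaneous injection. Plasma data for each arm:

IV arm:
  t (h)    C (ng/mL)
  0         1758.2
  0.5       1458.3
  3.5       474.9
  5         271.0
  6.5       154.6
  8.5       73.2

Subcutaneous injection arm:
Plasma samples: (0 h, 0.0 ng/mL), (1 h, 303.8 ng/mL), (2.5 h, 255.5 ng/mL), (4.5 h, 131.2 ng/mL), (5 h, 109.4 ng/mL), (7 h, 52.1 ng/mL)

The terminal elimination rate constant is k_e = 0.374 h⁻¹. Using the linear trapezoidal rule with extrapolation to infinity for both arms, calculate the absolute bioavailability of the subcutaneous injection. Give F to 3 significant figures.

Trapezoidal AUC_0→8.5 (IV):
  [0→0.5]: (1758.2+1458.3)/2 × 0.5 = 804.125
  [0.5→3.5]: (1458.3+474.9)/2 × 3 = 2899.8
  [3.5→5]: (474.9+271.0)/2 × 1.5 = 559.425
  [5→6.5]: (271.0+154.6)/2 × 1.5 = 319.2
  [6.5→8.5]: (154.6+73.2)/2 × 2 = 227.8
  Sum = 4810.35 ng/mL·h
IV tail: 73.2/0.374 = 195.722; AUC_iv,0→∞ = 4810.35 + 195.722 = 5006.072 ng/mL·h
Trapezoidal AUC_0→7 (subcutaneous injection):
  [0→1]: (0.0+303.8)/2 × 1 = 151.9
  [1→2.5]: (303.8+255.5)/2 × 1.5 = 419.475
  [2.5→4.5]: (255.5+131.2)/2 × 2 = 386.7
  [4.5→5]: (131.2+109.4)/2 × 0.5 = 60.15
  [5→7]: (109.4+52.1)/2 × 2 = 161.5
  Sum = 1179.725 ng/mL·h
subcutaneous injection tail: 52.1/0.374 = 139.305; AUC_ev,0→∞ = 1179.725 + 139.305 = 1319.03 ng/mL·h
F = (AUC_ev/D_ev)/(AUC_iv/D_iv) = (1319.03/400)/(5006.072/200) = 3.297575/25.03036 = 0.1317

F = 0.132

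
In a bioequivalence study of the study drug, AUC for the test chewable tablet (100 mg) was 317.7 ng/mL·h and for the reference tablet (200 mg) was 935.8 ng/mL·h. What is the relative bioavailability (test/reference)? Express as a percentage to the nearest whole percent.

F_rel = 68%

F_rel = (AUC_test/D_test) / (AUC_ref/D_ref)
      = (317.7/100) / (935.8/200)
      = 3.177 / 4.679 = 0.6790 = 67.90%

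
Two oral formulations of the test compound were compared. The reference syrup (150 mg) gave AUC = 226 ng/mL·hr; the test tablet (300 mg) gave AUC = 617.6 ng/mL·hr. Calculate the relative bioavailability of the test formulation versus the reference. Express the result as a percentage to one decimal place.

F_rel = (AUC_test/D_test) / (AUC_ref/D_ref)
      = (617.6/300) / (226/150)
      = 2.05867 / 1.50667 = 1.3664 = 136.64%

F_rel = 136.6%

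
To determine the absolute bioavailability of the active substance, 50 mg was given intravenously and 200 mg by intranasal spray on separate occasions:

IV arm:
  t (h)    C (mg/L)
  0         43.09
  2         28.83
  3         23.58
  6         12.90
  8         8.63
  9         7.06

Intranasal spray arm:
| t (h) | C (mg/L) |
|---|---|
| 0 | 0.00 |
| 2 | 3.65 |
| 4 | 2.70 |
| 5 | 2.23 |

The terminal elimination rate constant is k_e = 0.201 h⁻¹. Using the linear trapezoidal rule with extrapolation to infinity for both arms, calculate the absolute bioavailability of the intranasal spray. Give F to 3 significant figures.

Trapezoidal AUC_0→9 (IV):
  [0→2]: (43.09+28.83)/2 × 2 = 71.92
  [2→3]: (28.83+23.58)/2 × 1 = 26.205
  [3→6]: (23.58+12.90)/2 × 3 = 54.72
  [6→8]: (12.90+8.63)/2 × 2 = 21.53
  [8→9]: (8.63+7.06)/2 × 1 = 7.845
  Sum = 182.22 mg/L·h
IV tail: 7.06/0.201 = 35.124; AUC_iv,0→∞ = 182.22 + 35.124 = 217.344 mg/L·h
Trapezoidal AUC_0→5 (intranasal spray):
  [0→2]: (0.00+3.65)/2 × 2 = 3.65
  [2→4]: (3.65+2.70)/2 × 2 = 6.35
  [4→5]: (2.70+2.23)/2 × 1 = 2.465
  Sum = 12.465 mg/L·h
intranasal spray tail: 2.23/0.201 = 11.095; AUC_ev,0→∞ = 12.465 + 11.095 = 23.56 mg/L·h
F = (AUC_ev/D_ev)/(AUC_iv/D_iv) = (23.56/200)/(217.344/50) = 0.1178/4.34688 = 0.0271

F = 0.0271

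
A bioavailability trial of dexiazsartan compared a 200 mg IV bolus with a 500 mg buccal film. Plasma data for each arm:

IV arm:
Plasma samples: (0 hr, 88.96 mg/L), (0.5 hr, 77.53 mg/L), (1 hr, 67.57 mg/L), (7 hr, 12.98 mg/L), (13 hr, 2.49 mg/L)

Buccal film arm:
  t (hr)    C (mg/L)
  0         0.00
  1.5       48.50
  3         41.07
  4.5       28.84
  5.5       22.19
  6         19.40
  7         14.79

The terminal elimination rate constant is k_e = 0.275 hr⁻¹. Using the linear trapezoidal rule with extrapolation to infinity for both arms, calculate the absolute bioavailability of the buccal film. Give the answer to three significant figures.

F = 0.280

Trapezoidal AUC_0→13 (IV):
  [0→0.5]: (88.96+77.53)/2 × 0.5 = 41.6225
  [0.5→1]: (77.53+67.57)/2 × 0.5 = 36.275
  [1→7]: (67.57+12.98)/2 × 6 = 241.65
  [7→13]: (12.98+2.49)/2 × 6 = 46.41
  Sum = 365.9575 mg/L·hr
IV tail: 2.49/0.275 = 9.055; AUC_iv,0→∞ = 365.9575 + 9.055 = 375.0125 mg/L·hr
Trapezoidal AUC_0→7 (buccal film):
  [0→1.5]: (0.00+48.50)/2 × 1.5 = 36.375
  [1.5→3]: (48.50+41.07)/2 × 1.5 = 67.1775
  [3→4.5]: (41.07+28.84)/2 × 1.5 = 52.4325
  [4.5→5.5]: (28.84+22.19)/2 × 1 = 25.515
  [5.5→6]: (22.19+19.40)/2 × 0.5 = 10.3975
  [6→7]: (19.40+14.79)/2 × 1 = 17.095
  Sum = 208.9925 mg/L·hr
buccal film tail: 14.79/0.275 = 53.782; AUC_ev,0→∞ = 208.9925 + 53.782 = 262.7745 mg/L·hr
F = (AUC_ev/D_ev)/(AUC_iv/D_iv) = (262.7745/500)/(375.0125/200) = 0.525549/1.8750625 = 0.2803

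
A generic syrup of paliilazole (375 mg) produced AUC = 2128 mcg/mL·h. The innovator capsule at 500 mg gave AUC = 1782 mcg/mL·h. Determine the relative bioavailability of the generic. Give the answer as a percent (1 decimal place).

F_rel = (AUC_test/D_test) / (AUC_ref/D_ref)
      = (2128/375) / (1782/500)
      = 5.67467 / 3.564 = 1.5922 = 159.22%

F_rel = 159.2%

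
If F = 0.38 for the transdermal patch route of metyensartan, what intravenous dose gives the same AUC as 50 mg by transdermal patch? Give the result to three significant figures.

Systemic exposure from an extravascular dose = F × D_ev, so the equivalent IV dose is F × D_ev.
D_iv = F × D_ev = 0.38 × 50 = 19 mg

D_iv = 19.0 mg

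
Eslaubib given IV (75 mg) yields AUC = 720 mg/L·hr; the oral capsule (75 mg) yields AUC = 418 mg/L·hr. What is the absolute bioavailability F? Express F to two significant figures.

F = (AUC_ev / D_ev) / (AUC_iv / D_iv)
  = (418/75) / (720/75)
  = 5.57333 / 9.6 = 0.5806

F = 0.58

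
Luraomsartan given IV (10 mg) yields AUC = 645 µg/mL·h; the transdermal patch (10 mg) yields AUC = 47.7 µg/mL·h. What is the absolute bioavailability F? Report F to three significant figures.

F = (AUC_ev / D_ev) / (AUC_iv / D_iv)
  = (47.7/10) / (645/10)
  = 4.77 / 64.5 = 0.0740

F = 0.0740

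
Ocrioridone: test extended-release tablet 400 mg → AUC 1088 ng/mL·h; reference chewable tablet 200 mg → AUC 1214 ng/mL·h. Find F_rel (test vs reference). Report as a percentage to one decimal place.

F_rel = (AUC_test/D_test) / (AUC_ref/D_ref)
      = (1088/400) / (1214/200)
      = 2.72 / 6.07 = 0.4481 = 44.81%

F_rel = 44.8%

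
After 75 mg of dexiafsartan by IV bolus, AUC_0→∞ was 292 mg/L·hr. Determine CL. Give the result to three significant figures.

CL = 0.257 L/hr

CL = Dose_iv / AUC_0→∞
   = 75 / 292 = 0.256849 L/hr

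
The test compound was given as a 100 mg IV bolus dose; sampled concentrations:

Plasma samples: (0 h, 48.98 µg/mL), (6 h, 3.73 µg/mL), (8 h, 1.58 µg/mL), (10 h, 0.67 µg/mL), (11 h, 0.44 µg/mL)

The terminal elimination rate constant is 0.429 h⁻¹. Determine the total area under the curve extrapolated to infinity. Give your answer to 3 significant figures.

Trapezoidal AUC_0→11:
  [0→6]: (48.98+3.73)/2 × 6 = 158.13
  [6→8]: (3.73+1.58)/2 × 2 = 5.31
  [8→10]: (1.58+0.67)/2 × 2 = 2.25
  [10→11]: (0.67+0.44)/2 × 1 = 0.555
  Sum = 166.245 µg/mL·h
Extrapolated tail: C_last / k_e = 0.44 / 0.429 = 1.026
AUC_0→∞ = 166.245 + 1.026 = 167.271 µg/mL·h

AUC = 167 µg/mL·h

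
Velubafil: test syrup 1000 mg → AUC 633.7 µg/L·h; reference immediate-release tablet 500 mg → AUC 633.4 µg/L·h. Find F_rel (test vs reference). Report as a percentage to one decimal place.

F_rel = (AUC_test/D_test) / (AUC_ref/D_ref)
      = (633.7/1000) / (633.4/500)
      = 0.6337 / 1.2668 = 0.5002 = 50.02%

F_rel = 50.0%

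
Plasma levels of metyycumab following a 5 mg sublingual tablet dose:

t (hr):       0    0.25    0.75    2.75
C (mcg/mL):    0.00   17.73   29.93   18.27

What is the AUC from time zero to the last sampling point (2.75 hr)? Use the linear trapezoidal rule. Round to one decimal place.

Trapezoidal AUC_0→2.75:
  [0→0.25]: (0.00+17.73)/2 × 0.25 = 2.21625
  [0.25→0.75]: (17.73+29.93)/2 × 0.5 = 11.915
  [0.75→2.75]: (29.93+18.27)/2 × 2 = 48.2
  Sum = 62.33125 mcg/mL·hr

AUC = 62.3 mcg/mL·hr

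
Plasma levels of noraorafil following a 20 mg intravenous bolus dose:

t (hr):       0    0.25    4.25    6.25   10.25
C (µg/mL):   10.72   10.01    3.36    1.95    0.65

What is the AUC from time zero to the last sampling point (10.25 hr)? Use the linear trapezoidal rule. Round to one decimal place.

AUC = 39.8 µg/mL·hr

Trapezoidal AUC_0→10.25:
  [0→0.25]: (10.72+10.01)/2 × 0.25 = 2.59125
  [0.25→4.25]: (10.01+3.36)/2 × 4 = 26.74
  [4.25→6.25]: (3.36+1.95)/2 × 2 = 5.31
  [6.25→10.25]: (1.95+0.65)/2 × 4 = 5.2
  Sum = 39.84125 µg/mL·hr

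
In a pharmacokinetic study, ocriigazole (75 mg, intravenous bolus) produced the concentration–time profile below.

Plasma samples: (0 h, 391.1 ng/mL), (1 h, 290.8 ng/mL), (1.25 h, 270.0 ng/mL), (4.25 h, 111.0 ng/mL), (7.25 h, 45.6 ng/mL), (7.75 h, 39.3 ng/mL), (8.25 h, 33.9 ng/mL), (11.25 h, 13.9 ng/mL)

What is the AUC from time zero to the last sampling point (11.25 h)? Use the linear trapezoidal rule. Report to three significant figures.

AUC = 1330 ng/mL·h

Trapezoidal AUC_0→11.25:
  [0→1]: (391.1+290.8)/2 × 1 = 340.95
  [1→1.25]: (290.8+270.0)/2 × 0.25 = 70.1
  [1.25→4.25]: (270.0+111.0)/2 × 3 = 571.5
  [4.25→7.25]: (111.0+45.6)/2 × 3 = 234.9
  [7.25→7.75]: (45.6+39.3)/2 × 0.5 = 21.225
  [7.75→8.25]: (39.3+33.9)/2 × 0.5 = 18.3
  [8.25→11.25]: (33.9+13.9)/2 × 3 = 71.7
  Sum = 1328.675 ng/mL·h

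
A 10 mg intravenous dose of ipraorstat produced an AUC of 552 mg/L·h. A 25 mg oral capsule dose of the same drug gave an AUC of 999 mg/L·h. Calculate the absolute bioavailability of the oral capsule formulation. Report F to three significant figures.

F = 0.724

F = (AUC_ev / D_ev) / (AUC_iv / D_iv)
  = (999/25) / (552/10)
  = 39.96 / 55.2 = 0.7239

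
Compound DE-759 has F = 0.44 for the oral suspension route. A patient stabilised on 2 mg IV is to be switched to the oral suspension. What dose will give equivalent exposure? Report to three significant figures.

D_oral = 4.55 mg

For equal systemic exposure: F × D_ev = D_iv
D_ev = D_iv / F = 2 / 0.44 = 4.54545 mg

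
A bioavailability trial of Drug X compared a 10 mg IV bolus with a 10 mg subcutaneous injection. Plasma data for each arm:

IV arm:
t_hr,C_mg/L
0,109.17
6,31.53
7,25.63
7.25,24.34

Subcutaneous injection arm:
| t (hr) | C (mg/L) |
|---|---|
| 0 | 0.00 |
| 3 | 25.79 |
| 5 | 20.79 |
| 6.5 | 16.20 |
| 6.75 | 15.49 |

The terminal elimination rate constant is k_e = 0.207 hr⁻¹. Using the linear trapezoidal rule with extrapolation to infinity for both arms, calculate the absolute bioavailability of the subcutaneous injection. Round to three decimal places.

Trapezoidal AUC_0→7.25 (IV):
  [0→6]: (109.17+31.53)/2 × 6 = 422.1
  [6→7]: (31.53+25.63)/2 × 1 = 28.58
  [7→7.25]: (25.63+24.34)/2 × 0.25 = 6.24625
  Sum = 456.92625 mg/L·hr
IV tail: 24.34/0.207 = 117.585; AUC_iv,0→∞ = 456.92625 + 117.585 = 574.51125 mg/L·hr
Trapezoidal AUC_0→6.75 (subcutaneous injection):
  [0→3]: (0.00+25.79)/2 × 3 = 38.685
  [3→5]: (25.79+20.79)/2 × 2 = 46.58
  [5→6.5]: (20.79+16.20)/2 × 1.5 = 27.7425
  [6.5→6.75]: (16.20+15.49)/2 × 0.25 = 3.96125
  Sum = 116.96875 mg/L·hr
subcutaneous injection tail: 15.49/0.207 = 74.831; AUC_ev,0→∞ = 116.96875 + 74.831 = 191.79975 mg/L·hr
F = (AUC_ev/D_ev)/(AUC_iv/D_iv) = (191.79975/10)/(574.51125/10) = 19.179975/57.451125 = 0.3338

F = 0.334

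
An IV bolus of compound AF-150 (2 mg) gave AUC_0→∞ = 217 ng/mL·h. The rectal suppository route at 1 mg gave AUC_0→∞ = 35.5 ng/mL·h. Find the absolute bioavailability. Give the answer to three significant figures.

F = (AUC_ev / D_ev) / (AUC_iv / D_iv)
  = (35.5/1) / (217/2)
  = 35.5 / 108.5 = 0.3272

F = 0.327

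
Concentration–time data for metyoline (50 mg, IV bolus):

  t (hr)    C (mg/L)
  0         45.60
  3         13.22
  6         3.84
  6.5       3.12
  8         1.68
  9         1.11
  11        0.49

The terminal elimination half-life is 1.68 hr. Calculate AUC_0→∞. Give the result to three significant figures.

AUC = 123 mg/L·hr

Trapezoidal AUC_0→11:
  [0→3]: (45.60+13.22)/2 × 3 = 88.23
  [3→6]: (13.22+3.84)/2 × 3 = 25.59
  [6→6.5]: (3.84+3.12)/2 × 0.5 = 1.74
  [6.5→8]: (3.12+1.68)/2 × 1.5 = 3.6
  [8→9]: (1.68+1.11)/2 × 1 = 1.395
  [9→11]: (1.11+0.49)/2 × 2 = 1.6
  Sum = 122.155 mg/L·hr
k_e = ln2 / t½ = 0.693147 / 1.68 = 0.4126 hr^-1
Extrapolated tail: C_last / k_e = 0.49 / 0.4126 = 1.188
AUC_0→∞ = 122.155 + 1.188 = 123.343 mg/L·hr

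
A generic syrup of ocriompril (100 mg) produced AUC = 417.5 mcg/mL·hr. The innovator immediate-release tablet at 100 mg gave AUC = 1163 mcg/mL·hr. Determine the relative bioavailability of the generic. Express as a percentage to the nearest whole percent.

F_rel = (AUC_test/D_test) / (AUC_ref/D_ref)
      = (417.5/100) / (1163/100)
      = 4.175 / 11.63 = 0.3590 = 35.90%

F_rel = 36%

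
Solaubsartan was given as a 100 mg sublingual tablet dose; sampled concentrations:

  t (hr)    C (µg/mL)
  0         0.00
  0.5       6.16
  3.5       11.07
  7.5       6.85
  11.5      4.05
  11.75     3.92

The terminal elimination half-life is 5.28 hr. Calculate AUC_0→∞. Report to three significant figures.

Trapezoidal AUC_0→11.75:
  [0→0.5]: (0.00+6.16)/2 × 0.5 = 1.54
  [0.5→3.5]: (6.16+11.07)/2 × 3 = 25.845
  [3.5→7.5]: (11.07+6.85)/2 × 4 = 35.84
  [7.5→11.5]: (6.85+4.05)/2 × 4 = 21.8
  [11.5→11.75]: (4.05+3.92)/2 × 0.25 = 0.99625
  Sum = 86.02125 µg/mL·hr
k_e = ln2 / t½ = 0.693147 / 5.28 = 0.1313 hr^-1
Extrapolated tail: C_last / k_e = 3.92 / 0.1313 = 29.855
AUC_0→∞ = 86.02125 + 29.855 = 115.87625 µg/mL·hr

AUC = 116 µg/mL·hr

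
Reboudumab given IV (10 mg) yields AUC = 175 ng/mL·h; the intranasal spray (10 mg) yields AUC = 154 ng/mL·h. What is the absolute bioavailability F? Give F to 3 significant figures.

F = 0.880

F = (AUC_ev / D_ev) / (AUC_iv / D_iv)
  = (154/10) / (175/10)
  = 15.4 / 17.5 = 0.8800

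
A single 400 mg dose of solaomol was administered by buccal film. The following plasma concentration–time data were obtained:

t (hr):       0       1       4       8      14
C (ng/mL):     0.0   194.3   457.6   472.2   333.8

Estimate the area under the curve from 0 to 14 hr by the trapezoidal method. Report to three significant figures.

Trapezoidal AUC_0→14:
  [0→1]: (0.0+194.3)/2 × 1 = 97.15
  [1→4]: (194.3+457.6)/2 × 3 = 977.85
  [4→8]: (457.6+472.2)/2 × 4 = 1859.6
  [8→14]: (472.2+333.8)/2 × 6 = 2418.0
  Sum = 5352.6 ng/mL·hr

AUC = 5350 ng/mL·hr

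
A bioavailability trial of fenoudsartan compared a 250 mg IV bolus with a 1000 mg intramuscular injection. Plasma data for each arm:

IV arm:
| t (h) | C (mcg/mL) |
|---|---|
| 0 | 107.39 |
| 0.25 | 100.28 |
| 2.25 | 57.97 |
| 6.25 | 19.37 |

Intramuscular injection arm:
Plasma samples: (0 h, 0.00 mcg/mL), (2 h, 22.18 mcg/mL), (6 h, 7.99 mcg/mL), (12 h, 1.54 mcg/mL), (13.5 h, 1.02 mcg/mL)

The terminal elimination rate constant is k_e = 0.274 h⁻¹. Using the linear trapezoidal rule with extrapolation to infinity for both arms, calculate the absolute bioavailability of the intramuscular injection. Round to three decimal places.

Trapezoidal AUC_0→6.25 (IV):
  [0→0.25]: (107.39+100.28)/2 × 0.25 = 25.95875
  [0.25→2.25]: (100.28+57.97)/2 × 2 = 158.25
  [2.25→6.25]: (57.97+19.37)/2 × 4 = 154.68
  Sum = 338.88875 mcg/mL·h
IV tail: 19.37/0.274 = 70.693; AUC_iv,0→∞ = 338.88875 + 70.693 = 409.58175 mcg/mL·h
Trapezoidal AUC_0→13.5 (intramuscular injection):
  [0→2]: (0.00+22.18)/2 × 2 = 22.18
  [2→6]: (22.18+7.99)/2 × 4 = 60.34
  [6→12]: (7.99+1.54)/2 × 6 = 28.59
  [12→13.5]: (1.54+1.02)/2 × 1.5 = 1.92
  Sum = 113.03 mcg/mL·h
intramuscular injection tail: 1.02/0.274 = 3.723; AUC_ev,0→∞ = 113.03 + 3.723 = 116.753 mcg/mL·h
F = (AUC_ev/D_ev)/(AUC_iv/D_iv) = (116.753/1000)/(409.58175/250) = 0.116753/1.638327 = 0.0713

F = 0.071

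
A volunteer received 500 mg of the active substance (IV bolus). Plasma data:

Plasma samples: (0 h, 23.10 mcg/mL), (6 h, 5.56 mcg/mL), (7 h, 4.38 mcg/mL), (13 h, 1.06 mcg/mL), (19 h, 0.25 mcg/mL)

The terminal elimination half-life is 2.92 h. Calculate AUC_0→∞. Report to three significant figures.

AUC = 112 mcg/mL·h

Trapezoidal AUC_0→19:
  [0→6]: (23.10+5.56)/2 × 6 = 85.98
  [6→7]: (5.56+4.38)/2 × 1 = 4.97
  [7→13]: (4.38+1.06)/2 × 6 = 16.32
  [13→19]: (1.06+0.25)/2 × 6 = 3.93
  Sum = 111.2 mcg/mL·h
k_e = ln2 / t½ = 0.693147 / 2.92 = 0.2374 h^-1
Extrapolated tail: C_last / k_e = 0.25 / 0.2374 = 1.053
AUC_0→∞ = 111.2 + 1.053 = 112.253 mcg/mL·h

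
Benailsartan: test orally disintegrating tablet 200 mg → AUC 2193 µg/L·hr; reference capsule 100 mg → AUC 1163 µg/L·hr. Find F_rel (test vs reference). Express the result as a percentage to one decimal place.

F_rel = 94.3%

F_rel = (AUC_test/D_test) / (AUC_ref/D_ref)
      = (2193/200) / (1163/100)
      = 10.965 / 11.63 = 0.9428 = 94.28%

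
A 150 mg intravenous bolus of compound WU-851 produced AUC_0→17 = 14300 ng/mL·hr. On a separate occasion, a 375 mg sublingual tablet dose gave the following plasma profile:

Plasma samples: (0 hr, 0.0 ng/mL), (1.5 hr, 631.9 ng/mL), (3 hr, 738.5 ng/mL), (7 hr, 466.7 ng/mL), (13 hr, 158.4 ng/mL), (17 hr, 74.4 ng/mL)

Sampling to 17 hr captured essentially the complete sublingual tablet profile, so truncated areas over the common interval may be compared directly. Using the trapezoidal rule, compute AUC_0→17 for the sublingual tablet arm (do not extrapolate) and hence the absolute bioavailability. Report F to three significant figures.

F = 0.175

Trapezoidal AUC_0→17 (sublingual tablet):
  [0→1.5]: (0.0+631.9)/2 × 1.5 = 473.925
  [1.5→3]: (631.9+738.5)/2 × 1.5 = 1027.8
  [3→7]: (738.5+466.7)/2 × 4 = 2410.4
  [7→13]: (466.7+158.4)/2 × 6 = 1875.3
  [13→17]: (158.4+74.4)/2 × 4 = 465.6
  Sum = 6253.025 ng/mL·hr
F = (AUC_ev/D_ev)/(AUC_iv/D_iv) = (6253.025/375)/(14300/150) = 16.6747/95.3333 = 0.1749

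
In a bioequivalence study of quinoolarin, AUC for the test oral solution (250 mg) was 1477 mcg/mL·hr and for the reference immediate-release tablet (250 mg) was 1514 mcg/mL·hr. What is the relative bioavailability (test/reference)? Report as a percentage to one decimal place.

F_rel = (AUC_test/D_test) / (AUC_ref/D_ref)
      = (1477/250) / (1514/250)
      = 5.908 / 6.056 = 0.9756 = 97.56%

F_rel = 97.6%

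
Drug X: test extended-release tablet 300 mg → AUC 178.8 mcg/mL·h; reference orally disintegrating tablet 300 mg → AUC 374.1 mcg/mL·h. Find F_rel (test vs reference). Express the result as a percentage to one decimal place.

F_rel = (AUC_test/D_test) / (AUC_ref/D_ref)
      = (178.8/300) / (374.1/300)
      = 0.596 / 1.247 = 0.4779 = 47.79%

F_rel = 47.8%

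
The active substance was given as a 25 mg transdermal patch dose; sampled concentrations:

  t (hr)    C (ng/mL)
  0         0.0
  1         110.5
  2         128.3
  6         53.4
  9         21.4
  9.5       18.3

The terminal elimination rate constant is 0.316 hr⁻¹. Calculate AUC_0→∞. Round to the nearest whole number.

AUC = 718 ng/mL·hr

Trapezoidal AUC_0→9.5:
  [0→1]: (0.0+110.5)/2 × 1 = 55.25
  [1→2]: (110.5+128.3)/2 × 1 = 119.4
  [2→6]: (128.3+53.4)/2 × 4 = 363.4
  [6→9]: (53.4+21.4)/2 × 3 = 112.2
  [9→9.5]: (21.4+18.3)/2 × 0.5 = 9.925
  Sum = 660.175 ng/mL·hr
Extrapolated tail: C_last / k_e = 18.3 / 0.316 = 57.911
AUC_0→∞ = 660.175 + 57.911 = 718.086 ng/mL·hr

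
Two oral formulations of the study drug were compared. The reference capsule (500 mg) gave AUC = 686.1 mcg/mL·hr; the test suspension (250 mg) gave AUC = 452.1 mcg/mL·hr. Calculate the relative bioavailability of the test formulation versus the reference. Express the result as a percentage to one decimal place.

F_rel = (AUC_test/D_test) / (AUC_ref/D_ref)
      = (452.1/250) / (686.1/500)
      = 1.8084 / 1.3722 = 1.3179 = 131.79%

F_rel = 131.8%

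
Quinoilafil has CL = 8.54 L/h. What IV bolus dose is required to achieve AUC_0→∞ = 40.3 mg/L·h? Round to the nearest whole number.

Dose_iv = CL × AUC_0→∞
     = 8.54 × 40.3 = 344.162 mg

Dose = 344 mg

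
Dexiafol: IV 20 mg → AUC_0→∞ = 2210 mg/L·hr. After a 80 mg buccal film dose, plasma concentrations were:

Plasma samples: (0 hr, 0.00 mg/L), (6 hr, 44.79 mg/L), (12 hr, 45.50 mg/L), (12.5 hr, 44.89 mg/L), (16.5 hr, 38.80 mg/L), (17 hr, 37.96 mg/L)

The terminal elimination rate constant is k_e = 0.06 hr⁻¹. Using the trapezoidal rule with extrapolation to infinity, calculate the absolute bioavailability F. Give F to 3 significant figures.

Trapezoidal AUC_0→17 (buccal film):
  [0→6]: (0.00+44.79)/2 × 6 = 134.37
  [6→12]: (44.79+45.50)/2 × 6 = 270.87
  [12→12.5]: (45.50+44.89)/2 × 0.5 = 22.5975
  [12.5→16.5]: (44.89+38.80)/2 × 4 = 167.38
  [16.5→17]: (38.80+37.96)/2 × 0.5 = 19.19
  Sum = 614.4075 mg/L·hr
Tail: C_last/k_e = 37.96/0.06 = 632.667
AUC_0→∞ (buccal film) = 614.4075 + 632.667 = 1247.0745 mg/L·hr
F = (AUC_ev/D_ev)/(AUC_iv/D_iv) = (1247.0745/80)/(2210/20) = 15.5884/110.5 = 0.1411

F = 0.141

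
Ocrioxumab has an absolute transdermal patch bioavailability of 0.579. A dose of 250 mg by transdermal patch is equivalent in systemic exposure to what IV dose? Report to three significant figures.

D_iv = 145 mg

Systemic exposure from an extravascular dose = F × D_ev, so the equivalent IV dose is F × D_ev.
D_iv = F × D_ev = 0.579 × 250 = 144.75 mg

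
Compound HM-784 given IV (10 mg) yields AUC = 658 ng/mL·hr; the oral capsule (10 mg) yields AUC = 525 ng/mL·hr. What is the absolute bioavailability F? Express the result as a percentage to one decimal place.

F = (AUC_ev / D_ev) / (AUC_iv / D_iv)
  = (525/10) / (658/10)
  = 52.5 / 65.8 = 0.7979
  = 79.79%

F = 79.8%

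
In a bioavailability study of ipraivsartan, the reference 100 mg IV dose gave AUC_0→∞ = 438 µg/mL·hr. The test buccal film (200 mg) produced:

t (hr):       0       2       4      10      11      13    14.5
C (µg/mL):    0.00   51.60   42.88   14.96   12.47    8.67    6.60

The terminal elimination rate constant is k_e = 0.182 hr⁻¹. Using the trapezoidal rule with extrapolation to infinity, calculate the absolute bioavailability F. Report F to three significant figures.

Trapezoidal AUC_0→14.5 (buccal film):
  [0→2]: (0.00+51.60)/2 × 2 = 51.6
  [2→4]: (51.60+42.88)/2 × 2 = 94.48
  [4→10]: (42.88+14.96)/2 × 6 = 173.52
  [10→11]: (14.96+12.47)/2 × 1 = 13.715
  [11→13]: (12.47+8.67)/2 × 2 = 21.14
  [13→14.5]: (8.67+6.60)/2 × 1.5 = 11.4525
  Sum = 365.9075 µg/mL·hr
Tail: C_last/k_e = 6.60/0.182 = 36.264
AUC_0→∞ (buccal film) = 365.9075 + 36.264 = 402.1715 µg/mL·hr
F = (AUC_ev/D_ev)/(AUC_iv/D_iv) = (402.1715/200)/(438/100) = 2.0108575/4.38 = 0.4591

F = 0.459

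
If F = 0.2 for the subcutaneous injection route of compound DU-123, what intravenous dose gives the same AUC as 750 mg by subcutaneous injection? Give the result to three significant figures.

D_iv = 150 mg

Systemic exposure from an extravascular dose = F × D_ev, so the equivalent IV dose is F × D_ev.
D_iv = F × D_ev = 0.2 × 750 = 150 mg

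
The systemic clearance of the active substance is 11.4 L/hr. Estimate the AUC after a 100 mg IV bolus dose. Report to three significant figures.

AUC_0→∞ = Dose_iv / CL
        = 100 / 11.4 = 8.77193 mg/L·hr

AUC = 8.77 mg/L·hr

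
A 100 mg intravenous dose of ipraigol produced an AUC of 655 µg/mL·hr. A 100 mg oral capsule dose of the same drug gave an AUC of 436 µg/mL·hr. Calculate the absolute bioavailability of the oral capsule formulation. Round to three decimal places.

F = 0.666

F = (AUC_ev / D_ev) / (AUC_iv / D_iv)
  = (436/100) / (655/100)
  = 4.36 / 6.55 = 0.6656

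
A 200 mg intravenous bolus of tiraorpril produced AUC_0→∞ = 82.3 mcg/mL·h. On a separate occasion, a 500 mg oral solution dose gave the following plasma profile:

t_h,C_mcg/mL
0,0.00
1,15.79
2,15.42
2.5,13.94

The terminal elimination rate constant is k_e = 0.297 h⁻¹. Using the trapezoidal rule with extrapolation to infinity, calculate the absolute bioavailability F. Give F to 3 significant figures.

Trapezoidal AUC_0→2.5 (oral solution):
  [0→1]: (0.00+15.79)/2 × 1 = 7.895
  [1→2]: (15.79+15.42)/2 × 1 = 15.605
  [2→2.5]: (15.42+13.94)/2 × 0.5 = 7.34
  Sum = 30.84 mcg/mL·h
Tail: C_last/k_e = 13.94/0.297 = 46.936
AUC_0→∞ (oral solution) = 30.84 + 46.936 = 77.776 mcg/mL·h
F = (AUC_ev/D_ev)/(AUC_iv/D_iv) = (77.776/500)/(82.3/200) = 0.155552/0.4115 = 0.3780

F = 0.378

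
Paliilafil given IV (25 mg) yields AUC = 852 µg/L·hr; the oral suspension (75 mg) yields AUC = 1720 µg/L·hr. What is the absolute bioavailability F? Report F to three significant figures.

F = 0.673

F = (AUC_ev / D_ev) / (AUC_iv / D_iv)
  = (1720/75) / (852/25)
  = 22.9333 / 34.08 = 0.6729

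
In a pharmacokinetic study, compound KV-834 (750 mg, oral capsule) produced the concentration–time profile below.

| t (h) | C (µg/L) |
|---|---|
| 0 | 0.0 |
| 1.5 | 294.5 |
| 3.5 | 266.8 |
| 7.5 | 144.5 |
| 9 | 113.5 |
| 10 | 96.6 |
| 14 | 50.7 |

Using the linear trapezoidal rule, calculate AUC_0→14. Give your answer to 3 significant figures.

AUC = 2200 µg/L·h

Trapezoidal AUC_0→14:
  [0→1.5]: (0.0+294.5)/2 × 1.5 = 220.875
  [1.5→3.5]: (294.5+266.8)/2 × 2 = 561.3
  [3.5→7.5]: (266.8+144.5)/2 × 4 = 822.6
  [7.5→9]: (144.5+113.5)/2 × 1.5 = 193.5
  [9→10]: (113.5+96.6)/2 × 1 = 105.05
  [10→14]: (96.6+50.7)/2 × 4 = 294.6
  Sum = 2197.925 µg/L·h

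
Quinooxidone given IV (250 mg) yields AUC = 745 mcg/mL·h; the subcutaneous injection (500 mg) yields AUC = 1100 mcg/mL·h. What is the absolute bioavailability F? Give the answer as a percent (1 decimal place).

F = 73.8%

F = (AUC_ev / D_ev) / (AUC_iv / D_iv)
  = (1100/500) / (745/250)
  = 2.2 / 2.98 = 0.7383
  = 73.83%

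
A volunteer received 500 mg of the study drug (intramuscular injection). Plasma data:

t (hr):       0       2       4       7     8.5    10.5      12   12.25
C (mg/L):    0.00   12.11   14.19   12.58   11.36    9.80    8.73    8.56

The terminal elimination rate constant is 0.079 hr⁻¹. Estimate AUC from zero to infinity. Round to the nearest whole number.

Trapezoidal AUC_0→12.25:
  [0→2]: (0.00+12.11)/2 × 2 = 12.11
  [2→4]: (12.11+14.19)/2 × 2 = 26.3
  [4→7]: (14.19+12.58)/2 × 3 = 40.155
  [7→8.5]: (12.58+11.36)/2 × 1.5 = 17.955
  [8.5→10.5]: (11.36+9.80)/2 × 2 = 21.16
  [10.5→12]: (9.80+8.73)/2 × 1.5 = 13.8975
  [12→12.25]: (8.73+8.56)/2 × 0.25 = 2.16125
  Sum = 133.73875 mg/L·hr
Extrapolated tail: C_last / k_e = 8.56 / 0.079 = 108.354
AUC_0→∞ = 133.73875 + 108.354 = 242.09275 mg/L·hr

AUC = 242 mg/L·hr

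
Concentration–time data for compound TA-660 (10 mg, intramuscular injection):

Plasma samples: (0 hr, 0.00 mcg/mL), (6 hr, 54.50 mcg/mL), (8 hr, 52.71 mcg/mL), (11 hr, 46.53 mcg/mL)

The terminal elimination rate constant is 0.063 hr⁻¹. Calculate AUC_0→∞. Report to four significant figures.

AUC = 1158 mcg/mL·hr

Trapezoidal AUC_0→11:
  [0→6]: (0.00+54.50)/2 × 6 = 163.5
  [6→8]: (54.50+52.71)/2 × 2 = 107.21
  [8→11]: (52.71+46.53)/2 × 3 = 148.86
  Sum = 419.57 mcg/mL·hr
Extrapolated tail: C_last / k_e = 46.53 / 0.063 = 738.571
AUC_0→∞ = 419.57 + 738.571 = 1158.141 mcg/mL·hr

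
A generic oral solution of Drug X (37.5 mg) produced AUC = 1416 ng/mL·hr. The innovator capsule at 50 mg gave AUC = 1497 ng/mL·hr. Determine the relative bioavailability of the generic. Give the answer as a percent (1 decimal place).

F_rel = 126.1%

F_rel = (AUC_test/D_test) / (AUC_ref/D_ref)
      = (1416/37.5) / (1497/50)
      = 37.76 / 29.94 = 1.2612 = 126.12%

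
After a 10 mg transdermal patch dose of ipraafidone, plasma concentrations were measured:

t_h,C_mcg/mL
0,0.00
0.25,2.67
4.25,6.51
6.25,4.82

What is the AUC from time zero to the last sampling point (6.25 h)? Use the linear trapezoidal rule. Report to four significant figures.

AUC = 30.02 mcg/mL·h

Trapezoidal AUC_0→6.25:
  [0→0.25]: (0.00+2.67)/2 × 0.25 = 0.33375
  [0.25→4.25]: (2.67+6.51)/2 × 4 = 18.36
  [4.25→6.25]: (6.51+4.82)/2 × 2 = 11.33
  Sum = 30.02375 mcg/mL·h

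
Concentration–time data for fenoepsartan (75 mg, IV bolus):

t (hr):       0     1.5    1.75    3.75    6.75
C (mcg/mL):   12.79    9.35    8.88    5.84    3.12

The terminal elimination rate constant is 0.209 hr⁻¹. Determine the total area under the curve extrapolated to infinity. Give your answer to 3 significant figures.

AUC = 62.0 mcg/mL·hr

Trapezoidal AUC_0→6.75:
  [0→1.5]: (12.79+9.35)/2 × 1.5 = 16.605
  [1.5→1.75]: (9.35+8.88)/2 × 0.25 = 2.27875
  [1.75→3.75]: (8.88+5.84)/2 × 2 = 14.72
  [3.75→6.75]: (5.84+3.12)/2 × 3 = 13.44
  Sum = 47.04375 mcg/mL·hr
Extrapolated tail: C_last / k_e = 3.12 / 0.209 = 14.928
AUC_0→∞ = 47.04375 + 14.928 = 61.97175 mcg/mL·hr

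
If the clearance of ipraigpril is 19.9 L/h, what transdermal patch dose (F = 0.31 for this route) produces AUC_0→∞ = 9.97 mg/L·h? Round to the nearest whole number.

Dose = CL × AUC_0→∞ / F
     = 19.9 × 9.97 / 0.31 = 640.01 mg

Dose = 640 mg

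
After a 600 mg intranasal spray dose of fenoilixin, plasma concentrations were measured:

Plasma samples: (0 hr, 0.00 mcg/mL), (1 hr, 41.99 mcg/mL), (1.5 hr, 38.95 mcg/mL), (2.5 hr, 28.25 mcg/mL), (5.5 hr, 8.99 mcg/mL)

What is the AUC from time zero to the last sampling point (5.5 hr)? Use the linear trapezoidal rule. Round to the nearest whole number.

AUC = 131 mcg/mL·hr

Trapezoidal AUC_0→5.5:
  [0→1]: (0.00+41.99)/2 × 1 = 20.995
  [1→1.5]: (41.99+38.95)/2 × 0.5 = 20.235
  [1.5→2.5]: (38.95+28.25)/2 × 1 = 33.6
  [2.5→5.5]: (28.25+8.99)/2 × 3 = 55.86
  Sum = 130.69 mcg/mL·hr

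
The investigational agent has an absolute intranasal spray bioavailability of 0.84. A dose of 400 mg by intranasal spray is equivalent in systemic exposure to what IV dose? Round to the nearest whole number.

D_iv = 336 mg

Systemic exposure from an extravascular dose = F × D_ev, so the equivalent IV dose is F × D_ev.
D_iv = F × D_ev = 0.84 × 400 = 336 mg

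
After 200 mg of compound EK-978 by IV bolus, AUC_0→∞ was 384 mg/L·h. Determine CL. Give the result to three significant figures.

CL = 0.521 L/h

CL = Dose_iv / AUC_0→∞
   = 200 / 384 = 0.520833 L/h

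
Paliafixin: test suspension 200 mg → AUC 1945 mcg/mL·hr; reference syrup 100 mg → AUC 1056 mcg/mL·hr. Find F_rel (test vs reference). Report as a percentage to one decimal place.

F_rel = (AUC_test/D_test) / (AUC_ref/D_ref)
      = (1945/200) / (1056/100)
      = 9.725 / 10.56 = 0.9209 = 92.09%

F_rel = 92.1%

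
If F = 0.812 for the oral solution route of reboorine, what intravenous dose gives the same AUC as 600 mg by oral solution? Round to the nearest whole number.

Systemic exposure from an extravascular dose = F × D_ev, so the equivalent IV dose is F × D_ev.
D_iv = F × D_ev = 0.812 × 600 = 487.2 mg

D_iv = 487 mg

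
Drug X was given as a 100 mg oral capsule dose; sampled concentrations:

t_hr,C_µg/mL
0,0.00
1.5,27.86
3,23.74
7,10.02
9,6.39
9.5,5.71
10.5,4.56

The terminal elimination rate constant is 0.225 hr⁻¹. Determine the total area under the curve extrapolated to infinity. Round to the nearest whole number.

Trapezoidal AUC_0→10.5:
  [0→1.5]: (0.00+27.86)/2 × 1.5 = 20.895
  [1.5→3]: (27.86+23.74)/2 × 1.5 = 38.7
  [3→7]: (23.74+10.02)/2 × 4 = 67.52
  [7→9]: (10.02+6.39)/2 × 2 = 16.41
  [9→9.5]: (6.39+5.71)/2 × 0.5 = 3.025
  [9.5→10.5]: (5.71+4.56)/2 × 1 = 5.135
  Sum = 151.685 µg/mL·hr
Extrapolated tail: C_last / k_e = 4.56 / 0.225 = 20.267
AUC_0→∞ = 151.685 + 20.267 = 171.952 µg/mL·hr

AUC = 172 µg/mL·hr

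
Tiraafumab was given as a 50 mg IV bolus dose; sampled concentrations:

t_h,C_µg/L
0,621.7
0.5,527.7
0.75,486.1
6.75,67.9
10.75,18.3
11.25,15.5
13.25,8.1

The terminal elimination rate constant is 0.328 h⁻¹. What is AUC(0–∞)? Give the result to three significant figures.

AUC = 2310 µg/L·h

Trapezoidal AUC_0→13.25:
  [0→0.5]: (621.7+527.7)/2 × 0.5 = 287.35
  [0.5→0.75]: (527.7+486.1)/2 × 0.25 = 126.725
  [0.75→6.75]: (486.1+67.9)/2 × 6 = 1662.0
  [6.75→10.75]: (67.9+18.3)/2 × 4 = 172.4
  [10.75→11.25]: (18.3+15.5)/2 × 0.5 = 8.45
  [11.25→13.25]: (15.5+8.1)/2 × 2 = 23.6
  Sum = 2280.525 µg/L·h
Extrapolated tail: C_last / k_e = 8.1 / 0.328 = 24.695
AUC_0→∞ = 2280.525 + 24.695 = 2305.22 µg/L·h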